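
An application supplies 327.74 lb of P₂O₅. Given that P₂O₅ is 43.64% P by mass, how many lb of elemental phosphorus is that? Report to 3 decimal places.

143.026 lb P

P = 327.74 × 0.4364 = 143.0257 lb.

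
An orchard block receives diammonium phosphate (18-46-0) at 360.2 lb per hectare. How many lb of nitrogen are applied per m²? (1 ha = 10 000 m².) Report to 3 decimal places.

nitrogen per hectare = 360.2 × 18% = 64.836 lb.
Convert to per m²: 64.836 × 0.0001 = 0.0064836 lb.

0.006 lb N per sq m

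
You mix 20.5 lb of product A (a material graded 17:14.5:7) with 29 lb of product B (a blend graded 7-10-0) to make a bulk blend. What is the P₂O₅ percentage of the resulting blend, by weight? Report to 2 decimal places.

Total mass = 20.5 + 29 = 49.5 lb.
P₂O₅ mass = 14.5%×20.5 + 10%×29 = 5.8725 lb.
% P₂O₅ = 5.8725 / 49.5 = 11.8636%.

11.86% P₂O₅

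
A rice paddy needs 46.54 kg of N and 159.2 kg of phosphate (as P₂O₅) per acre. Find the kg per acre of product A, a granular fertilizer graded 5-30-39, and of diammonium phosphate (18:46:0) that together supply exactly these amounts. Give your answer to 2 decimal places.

With a, b = kg per acre of product A and diammonium phosphate:
N: 0.05·a + 0.18·b = 46.54
P₂O₅: 0.3·a + 0.46·b = 159.2
Solving simultaneously: a = 233.794, b = 193.613.

233.79 kg product A, 193.61 kg diammonium phosphate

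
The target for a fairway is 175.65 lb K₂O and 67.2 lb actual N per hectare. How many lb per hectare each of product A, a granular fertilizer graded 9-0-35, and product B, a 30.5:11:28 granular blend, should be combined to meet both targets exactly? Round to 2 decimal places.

426.21 lb product A, 94.56 lb product B

Let a = lb of product A, b = lb of product B (per hectare).
K₂O: 0.35·a + 0.28·b = 175.65
N: 0.09·a + 0.305·b = 67.2
Eliminate a: (row1) − 0.35/0.09·(row2) → -0.906111·b = -85.6833, so b = 94.5616.
Back-substitute: a = (175.65 − 0.28·94.5616) / 0.35 = 426.208.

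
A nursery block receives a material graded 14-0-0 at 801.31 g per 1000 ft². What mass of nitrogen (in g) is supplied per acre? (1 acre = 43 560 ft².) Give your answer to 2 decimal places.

nitrogen per 1000 ft² = 801.31 × 14% = 112.183 g.
Convert to per acre: 112.183 × 43.56 = 4886.709 g.

4886.71 g N per acre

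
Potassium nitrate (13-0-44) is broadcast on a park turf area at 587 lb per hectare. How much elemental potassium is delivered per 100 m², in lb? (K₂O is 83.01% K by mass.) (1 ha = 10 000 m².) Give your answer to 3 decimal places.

K₂O per hectare = 587 × 44% = 258.28 lb.
Elemental K = 258.28 × 0.8301 = 214.398 lb per hectare.
Convert to per 100 m²: 214.398 × 0.01 = 2.14398 lb.

2.144 lb K per hundred sq m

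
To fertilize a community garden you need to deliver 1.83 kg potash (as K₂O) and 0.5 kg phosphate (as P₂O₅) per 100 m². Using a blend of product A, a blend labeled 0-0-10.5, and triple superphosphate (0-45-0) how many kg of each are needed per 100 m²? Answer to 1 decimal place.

17.4 kg product A, 1.1 kg triple superphosphate

Let a = kg of product A, b = kg of triple superphosphate (per 100 m²).
K₂O: 0.105·a + 0·b = 1.83
P₂O₅: 0·a + 0.45·b = 0.5
Solving simultaneously: a = 17.4286, b = 1.11111.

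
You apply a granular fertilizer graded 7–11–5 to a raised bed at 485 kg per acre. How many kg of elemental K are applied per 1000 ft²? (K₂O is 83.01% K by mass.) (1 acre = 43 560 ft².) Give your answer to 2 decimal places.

0.46 kg K per thousand sq ft

K₂O per acre = 485 × 5% = 24.25 kg.
Elemental K = 24.25 × 0.8301 = 20.1299 kg per acre.
Convert to per 1000 ft²: 20.1299 × 0.0229568 = 0.462119 kg.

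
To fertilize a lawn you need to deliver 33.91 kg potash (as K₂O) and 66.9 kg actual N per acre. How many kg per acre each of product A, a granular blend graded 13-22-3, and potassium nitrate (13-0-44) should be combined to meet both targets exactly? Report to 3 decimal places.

469.563 kg product A, 45.053 kg potassium nitrate

Let a = kg of product A, b = kg of potassium nitrate (per acre).
K₂O: 0.03·a + 0.44·b = 33.91
N: 0.13·a + 0.13·b = 66.9
From row1: a = (33.91 − 0.44·b) / 0.03.
Into row2: 0.13·(33.91 − 0.44·b)/0.03 + 0.13·b = 66.9 → b = 45.0525, a = 469.5629.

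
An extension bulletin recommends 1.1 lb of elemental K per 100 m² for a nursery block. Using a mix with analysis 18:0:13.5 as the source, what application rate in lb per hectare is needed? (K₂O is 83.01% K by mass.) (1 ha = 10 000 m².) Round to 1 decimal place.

As K₂O: 1.1 / 0.8301 = 1.32514 lb per 100 m².
Product per 100 m² = 1.32514 / 13.5% = 9.81586 lb.
Convert to per hectare: 9.81586 × 100 = 981.586 lb.

981.6 lb of product per hectare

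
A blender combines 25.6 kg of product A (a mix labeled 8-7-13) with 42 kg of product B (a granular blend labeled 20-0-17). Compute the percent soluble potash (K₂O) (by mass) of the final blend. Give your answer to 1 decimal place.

Total mass = 25.6 + 42 = 67.6 kg.
K₂O mass = 13%×25.6 + 17%×42 = 10.468 kg.
% K₂O = 10.468 / 67.6 = 15.4852%.

15.5% K₂O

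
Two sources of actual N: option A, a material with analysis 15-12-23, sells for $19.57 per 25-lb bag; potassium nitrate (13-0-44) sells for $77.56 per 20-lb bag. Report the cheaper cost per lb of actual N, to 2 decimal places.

$5.22 per lb N (option A)

option A: N per bag = 25 × 15% = 3.75 lb; cost = 19.57 / 3.75 = $5.2187/lb N.
potassium nitrate: N per bag = 20 × 13% = 2.6 lb; cost = 77.56 / 2.6 = $29.8308/lb N.
option A is cheaper.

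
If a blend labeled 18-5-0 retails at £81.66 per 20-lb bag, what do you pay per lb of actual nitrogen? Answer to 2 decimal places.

£22.68 per lb N

N in bag = 20 × 18% = 3.6 lb.
Cost per lb N = £81.66 / 3.6 = £22.6833.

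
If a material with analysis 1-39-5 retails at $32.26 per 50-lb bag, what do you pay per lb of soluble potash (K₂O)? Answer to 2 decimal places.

$12.90 per lb K₂O

K₂O in bag = 50 × 5% = 2.5 lb.
Cost per lb K₂O = $32.26 / 2.5 = $12.9040.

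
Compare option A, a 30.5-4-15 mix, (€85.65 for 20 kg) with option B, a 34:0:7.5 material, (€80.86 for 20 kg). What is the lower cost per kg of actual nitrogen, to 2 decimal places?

option A: N per bag = 20 × 30.5% = 6.1 kg; cost = 85.65 / 6.1 = €14.0410/kg N.
option B: N per bag = 20 × 34% = 6.8 kg; cost = 80.86 / 6.8 = €11.8912/kg N.
option B is cheaper.

€11.89 per kg N (option B)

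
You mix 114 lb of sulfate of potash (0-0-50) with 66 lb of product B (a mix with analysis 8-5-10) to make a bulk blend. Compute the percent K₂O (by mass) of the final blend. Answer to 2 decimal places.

Total mass = 114 + 66 = 180 lb.
K₂O mass = 50%×114 + 10%×66 = 63.6 lb.
% K₂O = 63.6 / 180 = 35.3333%.

35.33% K₂O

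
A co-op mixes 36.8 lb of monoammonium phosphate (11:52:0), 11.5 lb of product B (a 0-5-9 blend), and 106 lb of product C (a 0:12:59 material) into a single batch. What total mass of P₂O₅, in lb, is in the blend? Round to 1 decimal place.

P₂O₅ mass = 52%×36.8 + 5%×11.5 + 12%×106 = 32.431 lb.

32.4 lb P₂O₅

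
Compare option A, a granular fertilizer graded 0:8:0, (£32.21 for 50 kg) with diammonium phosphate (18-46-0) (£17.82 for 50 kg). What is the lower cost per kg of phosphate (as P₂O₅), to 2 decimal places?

option A: P₂O₅ per bag = 50 × 8% = 4 kg; cost = 32.21 / 4 = £8.0525/kg P₂O₅.
diammonium phosphate: P₂O₅ per bag = 50 × 46% = 23 kg; cost = 17.82 / 23 = £0.7748/kg P₂O₅.
diammonium phosphate is cheaper.

£0.77 per kg P₂O₅ (diammonium phosphate)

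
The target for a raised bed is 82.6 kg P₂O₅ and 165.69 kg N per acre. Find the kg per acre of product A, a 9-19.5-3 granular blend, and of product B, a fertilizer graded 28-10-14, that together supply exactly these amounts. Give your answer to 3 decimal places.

Per-acre balance (a = product A, b = product B):
P₂O₅: 0.195·a + 0.1·b = 82.6
N: 0.09·a + 0.28·b = 165.69
From row1: a = (82.6 − 0.1·b) / 0.195.
Into row2: 0.09·(82.6 − 0.1·b)/0.195 + 0.28·b = 165.69 → b = 545.5164, a = 143.8377.

143.838 kg product A, 545.516 kg product B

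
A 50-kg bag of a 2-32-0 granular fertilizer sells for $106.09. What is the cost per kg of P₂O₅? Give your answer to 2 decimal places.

P₂O₅ in bag = 50 × 32% = 16 kg.
Cost per kg P₂O₅ = $106.09 / 16 = $6.6306.

$6.63 per kg P₂O₅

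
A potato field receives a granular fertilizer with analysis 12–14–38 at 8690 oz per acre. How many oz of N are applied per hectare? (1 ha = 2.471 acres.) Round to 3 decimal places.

2576.759 oz N per hectare

nitrogen per acre = 8690 × 12% = 1042.8 oz.
Convert to per hectare: 1042.8 × 2.471 = 2576.7588 oz.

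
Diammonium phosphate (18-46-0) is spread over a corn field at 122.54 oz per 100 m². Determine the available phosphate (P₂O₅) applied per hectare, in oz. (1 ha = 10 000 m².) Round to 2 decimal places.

P₂O₅ per 100 m² = 122.54 × 46% = 56.3684 oz.
Convert to per hectare: 56.3684 × 100 = 5636.84 oz.

5636.84 oz P₂O₅ per hectare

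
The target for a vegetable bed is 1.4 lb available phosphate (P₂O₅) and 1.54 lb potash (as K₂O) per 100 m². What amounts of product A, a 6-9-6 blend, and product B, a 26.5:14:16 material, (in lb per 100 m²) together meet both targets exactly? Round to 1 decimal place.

1.4 lb product A, 9.1 lb product B

With a, b = lb per 100 m² of product A and product B:
P₂O₅: 0.09·a + 0.14·b = 1.4
K₂O: 0.06·a + 0.16·b = 1.54
Solving simultaneously: a = 1.4, b = 9.1.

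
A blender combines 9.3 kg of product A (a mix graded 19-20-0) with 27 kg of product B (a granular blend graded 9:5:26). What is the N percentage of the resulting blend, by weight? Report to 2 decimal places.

11.56% N

Total mass = 9.3 + 27 = 36.3 kg.
N mass = 19%×9.3 + 9%×27 = 4.197 kg.
% N = 4.197 / 36.3 = 11.562%.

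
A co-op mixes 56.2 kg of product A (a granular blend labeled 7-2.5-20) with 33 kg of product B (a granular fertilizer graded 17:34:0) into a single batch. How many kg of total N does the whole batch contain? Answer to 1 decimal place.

N mass = 7%×56.2 + 17%×33 = 9.544 kg.

9.5 kg N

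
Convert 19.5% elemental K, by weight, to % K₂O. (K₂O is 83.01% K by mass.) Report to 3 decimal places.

%K₂O = 19.5 / 0.8301 = 23.4911%.

23.491% K₂O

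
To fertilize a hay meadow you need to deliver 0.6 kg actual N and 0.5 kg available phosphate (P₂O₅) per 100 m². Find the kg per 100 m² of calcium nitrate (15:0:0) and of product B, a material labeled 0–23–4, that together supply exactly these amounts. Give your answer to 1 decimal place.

Let a = kg of calcium nitrate, b = kg of product B (per 100 m²).
N: 0.15·a + 0·b = 0.6
P₂O₅: 0·a + 0.23·b = 0.5
Solving simultaneously: a = 4, b = 2.17391.

4.0 kg calcium nitrate, 2.2 kg product B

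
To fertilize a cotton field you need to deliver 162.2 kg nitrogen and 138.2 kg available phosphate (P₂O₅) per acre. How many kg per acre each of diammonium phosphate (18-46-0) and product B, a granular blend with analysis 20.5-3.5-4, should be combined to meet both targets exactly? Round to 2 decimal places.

With a, b = kg per acre of diammonium phosphate and product B:
N: 0.18·a + 0.205·b = 162.2
P₂O₅: 0.46·a + 0.035·b = 138.2
Eliminate b: (row1) − 0.205/0.035·(row2) → -2.51429·a = -647.257, so a = 257.432.
Then b = (138.2 − 0.46·257.432) / 0.035 = 565.182.

257.43 kg diammonium phosphate, 565.18 kg product B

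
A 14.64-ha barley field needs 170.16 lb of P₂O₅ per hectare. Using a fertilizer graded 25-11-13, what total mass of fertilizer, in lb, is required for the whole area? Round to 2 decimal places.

Product per hectare = 170.16 / 11% = 1546.91 lb.
Total product = 1546.91 × 14.64 = 22646.749 lb.

22646.75 lb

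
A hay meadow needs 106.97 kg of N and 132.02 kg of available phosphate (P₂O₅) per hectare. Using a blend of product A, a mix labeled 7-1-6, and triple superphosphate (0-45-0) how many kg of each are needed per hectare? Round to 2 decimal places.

Per-hectare balance (a = product A, b = triple superphosphate):
N: 0.07·a + 0·b = 106.97
P₂O₅: 0.01·a + 0.45·b = 132.02
Eliminate a: (row1) − 0.07/0.01·(row2) → -3.15·b = -817.17, so b = 259.419.
Back-substitute: a = (106.97 − 0·259.419) / 0.07 = 1528.143.

1528.14 kg product A, 259.42 kg triple superphosphate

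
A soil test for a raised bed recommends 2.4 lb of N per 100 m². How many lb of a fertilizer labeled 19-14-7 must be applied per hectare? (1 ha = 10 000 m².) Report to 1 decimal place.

Product per 100 m² = 2.4 / 19% = 12.6316 lb.
Convert to per hectare: 12.6316 × 100 = 1263.16 lb.

1263.2 lb of product per hectare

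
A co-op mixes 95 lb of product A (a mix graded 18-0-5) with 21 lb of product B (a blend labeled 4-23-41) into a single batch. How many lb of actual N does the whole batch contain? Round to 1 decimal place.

17.9 lb N

N mass = 18%×95 + 4%×21 = 17.94 lb.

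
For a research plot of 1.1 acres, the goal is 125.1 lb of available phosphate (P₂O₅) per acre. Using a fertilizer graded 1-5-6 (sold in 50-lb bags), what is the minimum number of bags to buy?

56 bags

Product per acre = 125.1 / 5% = 2502 lb.
Total product = 2502 × 1.1 = 2752.2 lb.
Bags = ⌈2752.2 / 50⌉ = 56.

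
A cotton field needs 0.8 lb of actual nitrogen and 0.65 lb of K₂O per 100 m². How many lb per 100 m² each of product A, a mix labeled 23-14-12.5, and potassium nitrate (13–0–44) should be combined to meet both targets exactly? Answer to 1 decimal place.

Per-100 m² balance (a = product A, b = potassium nitrate):
N: 0.23·a + 0.13·b = 0.8
K₂O: 0.125·a + 0.44·b = 0.65
Solving simultaneously: a = 3.14891, b = 0.582696.

3.1 lb product A, 0.6 lb potassium nitrate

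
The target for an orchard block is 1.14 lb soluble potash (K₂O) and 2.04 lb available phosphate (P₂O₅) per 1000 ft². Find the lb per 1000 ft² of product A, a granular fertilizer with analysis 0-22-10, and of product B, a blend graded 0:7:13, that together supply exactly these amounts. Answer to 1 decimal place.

8.6 lb product A, 2.2 lb product B

Let a = lb of product A, b = lb of product B (per 1000 ft²).
K₂O: 0.1·a + 0.13·b = 1.14
P₂O₅: 0.22·a + 0.07·b = 2.04
Eliminate b: (row1) − 0.13/0.07·(row2) → -0.308571·a = -2.64857, so a = 8.58333.
Then b = (2.04 − 0.22·8.58333) / 0.07 = 2.16667.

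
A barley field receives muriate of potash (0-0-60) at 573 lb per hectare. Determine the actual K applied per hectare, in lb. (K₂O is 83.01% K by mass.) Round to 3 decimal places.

285.388 lb K per hectare

K₂O per hectare = 573 × 60% = 343.8 lb.
Elemental K = 343.8 × 0.8301 = 285.3884 lb per hectare.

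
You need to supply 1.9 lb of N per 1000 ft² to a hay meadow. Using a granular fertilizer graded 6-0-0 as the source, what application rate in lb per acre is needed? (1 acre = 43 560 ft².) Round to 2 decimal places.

Product per 1000 ft² = 1.9 / 6% = 31.6667 lb.
Convert to per acre: 31.6667 × 43.56 = 1379.4 lb.

1379.40 lb of product per acre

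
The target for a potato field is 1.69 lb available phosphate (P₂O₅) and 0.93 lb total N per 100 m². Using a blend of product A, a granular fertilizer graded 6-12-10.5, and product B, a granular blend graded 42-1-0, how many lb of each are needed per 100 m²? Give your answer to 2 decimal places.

Let a = lb of product A, b = lb of product B (per 100 m²).
P₂O₅: 0.12·a + 0.01·b = 1.69
N: 0.06·a + 0.42·b = 0.93
Solving simultaneously: a = 14.0663, b = 0.204819.

14.07 lb product A, 0.20 lb product B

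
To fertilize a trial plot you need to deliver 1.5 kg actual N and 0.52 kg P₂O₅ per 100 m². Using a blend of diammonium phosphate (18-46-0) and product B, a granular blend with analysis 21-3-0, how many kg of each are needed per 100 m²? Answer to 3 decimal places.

Let a = kg of diammonium phosphate, b = kg of product B (per 100 m²).
N: 0.18·a + 0.21·b = 1.5
P₂O₅: 0.46·a + 0.03·b = 0.52
Solving simultaneously: a = 0.703947, b = 6.53947.

0.704 kg diammonium phosphate, 6.539 kg product B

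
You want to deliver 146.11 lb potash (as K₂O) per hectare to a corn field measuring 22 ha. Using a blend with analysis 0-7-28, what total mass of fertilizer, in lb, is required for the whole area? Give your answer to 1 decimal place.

11480.1 lb

Product per hectare = 146.11 / 28% = 521.821 lb.
Total product = 521.821 × 22 = 11480.07 lb.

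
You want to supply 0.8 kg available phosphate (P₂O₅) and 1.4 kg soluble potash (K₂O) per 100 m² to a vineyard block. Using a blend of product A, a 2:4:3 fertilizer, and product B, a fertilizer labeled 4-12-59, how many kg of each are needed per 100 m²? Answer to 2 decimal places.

15.20 kg product A, 1.60 kg product B

Let a = kg of product A, b = kg of product B (per 100 m²).
P₂O₅: 0.04·a + 0.12·b = 0.8
K₂O: 0.03·a + 0.59·b = 1.4
Solving simultaneously: a = 15.2, b = 1.6.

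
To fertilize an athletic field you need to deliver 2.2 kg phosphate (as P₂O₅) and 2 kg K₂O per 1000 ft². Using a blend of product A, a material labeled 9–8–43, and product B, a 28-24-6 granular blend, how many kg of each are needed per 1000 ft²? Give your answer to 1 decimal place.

3.5 kg product A, 8.0 kg product B

Per-1000 ft² balance (a = product A, b = product B):
P₂O₅: 0.08·a + 0.24·b = 2.2
K₂O: 0.43·a + 0.06·b = 2
From row1: a = (2.2 − 0.24·b) / 0.08.
Into row2: 0.43·(2.2 − 0.24·b)/0.08 + 0.06·b = 2 → b = 7.9878, a = 3.53659.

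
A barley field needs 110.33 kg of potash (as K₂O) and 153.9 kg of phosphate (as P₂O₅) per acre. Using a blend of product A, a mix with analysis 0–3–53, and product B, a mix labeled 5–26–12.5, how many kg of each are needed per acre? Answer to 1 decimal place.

With a, b = kg per acre of product A and product B:
K₂O: 0.53·a + 0.125·b = 110.33
P₂O₅: 0.03·a + 0.26·b = 153.9
From row1: a = (110.33 − 0.125·b) / 0.53.
Into row2: 0.03·(110.33 − 0.125·b)/0.53 + 0.26·b = 153.9 → b = 583.79, a = 70.4834.

70.5 kg product A, 583.8 kg product B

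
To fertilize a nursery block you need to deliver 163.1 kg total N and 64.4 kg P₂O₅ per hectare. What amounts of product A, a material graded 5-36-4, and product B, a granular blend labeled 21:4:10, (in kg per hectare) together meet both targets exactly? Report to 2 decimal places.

Per-hectare balance (a = product A, b = product B):
N: 0.05·a + 0.21·b = 163.1
P₂O₅: 0.36·a + 0.04·b = 64.4
Solving simultaneously: a = 95.1087, b = 754.022.

95.11 kg product A, 754.02 kg product B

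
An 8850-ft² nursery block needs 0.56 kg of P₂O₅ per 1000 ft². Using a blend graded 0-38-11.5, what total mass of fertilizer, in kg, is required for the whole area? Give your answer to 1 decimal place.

Product per 1000 ft² = 0.56 / 38% = 1.47368 kg.
Total product = 1.47368 × 8850 / 1000 = 13.0421 kg.

13.0 kg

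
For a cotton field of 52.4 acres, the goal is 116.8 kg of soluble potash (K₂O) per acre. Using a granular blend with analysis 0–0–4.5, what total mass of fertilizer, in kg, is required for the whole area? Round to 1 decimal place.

Product per acre = 116.8 / 4.5% = 2595.56 kg.
Total product = 2595.56 × 52.4 = 136007.11 kg.

136007.1 kg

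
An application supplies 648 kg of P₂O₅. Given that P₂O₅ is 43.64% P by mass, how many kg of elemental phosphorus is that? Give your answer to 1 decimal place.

282.8 kg P

P = 648 × 0.4364 = 282.787 kg.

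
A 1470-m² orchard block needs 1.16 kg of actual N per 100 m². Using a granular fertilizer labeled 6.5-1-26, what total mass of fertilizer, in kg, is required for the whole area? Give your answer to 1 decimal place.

262.3 kg

Product per 100 m² = 1.16 / 6.5% = 17.8462 kg.
Total product = 17.8462 × 1470 / 100 = 262.338 kg.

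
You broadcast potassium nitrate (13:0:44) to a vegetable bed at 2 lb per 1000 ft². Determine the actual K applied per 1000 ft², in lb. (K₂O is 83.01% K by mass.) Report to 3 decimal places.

K₂O per 1000 ft² = 2 × 44% = 0.88 lb.
Elemental K = 0.88 × 0.8301 = 0.730488 lb per 1000 ft².

0.730 lb K per thousand sq ft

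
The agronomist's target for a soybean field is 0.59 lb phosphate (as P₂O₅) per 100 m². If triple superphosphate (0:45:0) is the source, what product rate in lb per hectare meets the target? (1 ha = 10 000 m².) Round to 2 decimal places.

131.11 lb of product per hectare

Product per 100 m² = 0.59 / 45% = 1.31111 lb.
Convert to per hectare: 1.31111 × 100 = 131.111 lb.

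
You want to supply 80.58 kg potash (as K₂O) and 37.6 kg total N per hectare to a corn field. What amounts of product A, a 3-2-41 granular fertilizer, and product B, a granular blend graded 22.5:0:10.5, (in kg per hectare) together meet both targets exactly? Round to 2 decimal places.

159.18 kg product A, 145.89 kg product B

With a, b = kg per hectare of product A and product B:
K₂O: 0.41·a + 0.105·b = 80.58
N: 0.03·a + 0.225·b = 37.6
Solving simultaneously: a = 159.175, b = 145.888.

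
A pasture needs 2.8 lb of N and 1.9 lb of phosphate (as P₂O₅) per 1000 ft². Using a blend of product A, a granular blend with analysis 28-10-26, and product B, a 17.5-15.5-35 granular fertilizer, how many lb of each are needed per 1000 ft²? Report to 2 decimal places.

3.92 lb product A, 9.73 lb product B

Let a = lb of product A, b = lb of product B (per 1000 ft²).
N: 0.28·a + 0.175·b = 2.8
P₂O₅: 0.1·a + 0.155·b = 1.9
From row1: a = (2.8 − 0.175·b) / 0.28.
Into row2: 0.1·(2.8 − 0.175·b)/0.28 + 0.155·b = 1.9 → b = 9.72973, a = 3.91892.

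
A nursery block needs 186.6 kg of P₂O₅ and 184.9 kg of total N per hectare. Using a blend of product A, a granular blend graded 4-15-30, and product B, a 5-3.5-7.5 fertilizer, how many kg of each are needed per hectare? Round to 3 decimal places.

468.607 kg product A, 3323.115 kg product B

Let a = kg of product A, b = kg of product B (per hectare).
P₂O₅: 0.15·a + 0.035·b = 186.6
N: 0.04·a + 0.05·b = 184.9
Eliminate a: (row1) − 0.15/0.04·(row2) → -0.1525·b = -506.775, so b = 3323.1148.
Back-substitute: a = (186.6 − 0.035·3323.1148) / 0.15 = 468.6066.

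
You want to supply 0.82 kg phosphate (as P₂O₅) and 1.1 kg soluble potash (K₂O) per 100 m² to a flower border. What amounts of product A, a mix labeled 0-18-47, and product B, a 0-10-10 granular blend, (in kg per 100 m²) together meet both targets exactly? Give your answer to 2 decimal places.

Per-100 m² balance (a = product A, b = product B):
P₂O₅: 0.18·a + 0.1·b = 0.82
K₂O: 0.47·a + 0.1·b = 1.1
Eliminate b: (row1) − 0.1/0.1·(row2) → -0.29·a = -0.28, so a = 0.965517.
Then b = (1.1 − 0.47·0.965517) / 0.1 = 6.46207.

0.97 kg product A, 6.46 kg product B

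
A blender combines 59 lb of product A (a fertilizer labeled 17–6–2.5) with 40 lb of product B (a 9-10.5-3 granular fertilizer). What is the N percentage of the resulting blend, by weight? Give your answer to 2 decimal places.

13.77% N

Total mass = 59 + 40 = 99 lb.
N mass = 17%×59 + 9%×40 = 13.63 lb.
% N = 13.63 / 99 = 13.7677%.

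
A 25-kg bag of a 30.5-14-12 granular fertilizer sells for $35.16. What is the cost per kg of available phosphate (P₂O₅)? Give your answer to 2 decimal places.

$10.05 per kg P₂O₅

P₂O₅ in bag = 25 × 14% = 3.5 kg.
Cost per kg P₂O₅ = $35.16 / 3.5 = $10.0457.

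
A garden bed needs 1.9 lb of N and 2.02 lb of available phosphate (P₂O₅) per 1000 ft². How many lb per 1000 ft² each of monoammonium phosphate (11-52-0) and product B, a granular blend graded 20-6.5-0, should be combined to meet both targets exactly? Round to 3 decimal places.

Per-1000 ft² balance (a = monoammonium phosphate, b = product B):
N: 0.11·a + 0.2·b = 1.9
P₂O₅: 0.52·a + 0.065·b = 2.02
From row1: a = (1.9 − 0.2·b) / 0.11.
Into row2: 0.52·(1.9 − 0.2·b)/0.11 + 0.065·b = 2.02 → b = 7.90707, a = 2.89623.

2.896 lb monoammonium phosphate, 7.907 lb product B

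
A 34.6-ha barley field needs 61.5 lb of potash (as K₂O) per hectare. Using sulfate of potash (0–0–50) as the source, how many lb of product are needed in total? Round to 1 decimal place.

4255.8 lb

Product per hectare = 61.5 / 50% = 123 lb.
Total product = 123 × 34.6 = 4255.8 lb.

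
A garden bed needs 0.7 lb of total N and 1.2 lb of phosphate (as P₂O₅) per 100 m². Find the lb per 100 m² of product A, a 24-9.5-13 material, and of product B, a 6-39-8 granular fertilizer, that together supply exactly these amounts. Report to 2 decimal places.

2.29 lb product A, 2.52 lb product B

Let a = lb of product A, b = lb of product B (per 100 m²).
N: 0.24·a + 0.06·b = 0.7
P₂O₅: 0.095·a + 0.39·b = 1.2
From row1: a = (0.7 − 0.06·b) / 0.24.
Into row2: 0.095·(0.7 − 0.06·b)/0.24 + 0.39·b = 1.2 → b = 2.51991, a = 2.28669.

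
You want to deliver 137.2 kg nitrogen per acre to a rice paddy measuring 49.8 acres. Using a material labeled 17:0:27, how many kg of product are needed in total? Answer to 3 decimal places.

40191.529 kg

Product per acre = 137.2 / 17% = 807.059 kg.
Total product = 807.059 × 49.8 = 40191.5294 kg.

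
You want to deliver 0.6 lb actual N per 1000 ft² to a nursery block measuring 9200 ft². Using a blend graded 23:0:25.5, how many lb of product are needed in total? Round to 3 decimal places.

24.000 lb

Product per 1000 ft² = 0.6 / 23% = 2.6087 lb.
Total product = 2.6087 × 9200 / 1000 = 24 lb.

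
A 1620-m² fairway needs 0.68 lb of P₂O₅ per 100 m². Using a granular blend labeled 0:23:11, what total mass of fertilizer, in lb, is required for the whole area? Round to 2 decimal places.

47.90 lb

Product per 100 m² = 0.68 / 23% = 2.95652 lb.
Total product = 2.95652 × 1620 / 100 = 47.8957 lb.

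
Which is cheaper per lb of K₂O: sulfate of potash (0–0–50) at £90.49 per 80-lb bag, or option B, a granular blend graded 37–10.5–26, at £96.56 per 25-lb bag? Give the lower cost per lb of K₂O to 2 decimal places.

£2.26 per lb K₂O (sulfate of potash)

sulfate of potash: K₂O per bag = 80 × 50% = 40 lb; cost = 90.49 / 40 = £2.2622/lb K₂O.
option B: K₂O per bag = 25 × 26% = 6.5 lb; cost = 96.56 / 6.5 = £14.8554/lb K₂O.
sulfate of potash is cheaper.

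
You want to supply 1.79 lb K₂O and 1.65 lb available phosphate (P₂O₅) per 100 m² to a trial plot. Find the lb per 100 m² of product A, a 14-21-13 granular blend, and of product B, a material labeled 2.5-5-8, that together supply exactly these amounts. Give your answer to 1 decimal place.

4.1 lb product A, 15.7 lb product B

Per-100 m² balance (a = product A, b = product B):
K₂O: 0.13·a + 0.08·b = 1.79
P₂O₅: 0.21·a + 0.05·b = 1.65
Eliminate a: (row1) − 0.13/0.21·(row2) → 0.0490476·b = 0.768571, so b = 15.6699.
Back-substitute: a = (1.79 − 0.08·15.6699) / 0.13 = 4.12621.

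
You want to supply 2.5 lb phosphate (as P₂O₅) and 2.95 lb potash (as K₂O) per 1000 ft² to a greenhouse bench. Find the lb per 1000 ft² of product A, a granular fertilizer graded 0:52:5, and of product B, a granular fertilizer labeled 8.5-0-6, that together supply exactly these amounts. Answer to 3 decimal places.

Let a = lb of product A, b = lb of product B (per 1000 ft²).
P₂O₅: 0.52·a + 0·b = 2.5
K₂O: 0.05·a + 0.06·b = 2.95
Eliminate a: (row1) − 0.52/0.05·(row2) → -0.624·b = -28.18, so b = 45.1603.
Back-substitute: a = (2.5 − 0·45.1603) / 0.52 = 4.80769.

4.808 lb product A, 45.160 lb product B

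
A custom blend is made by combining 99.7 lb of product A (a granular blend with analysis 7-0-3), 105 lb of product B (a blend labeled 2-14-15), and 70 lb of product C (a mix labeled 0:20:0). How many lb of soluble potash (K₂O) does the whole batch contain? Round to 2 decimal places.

18.74 lb K₂O

K₂O mass = 3%×99.7 + 15%×105 + 0%×70 = 18.741 lb.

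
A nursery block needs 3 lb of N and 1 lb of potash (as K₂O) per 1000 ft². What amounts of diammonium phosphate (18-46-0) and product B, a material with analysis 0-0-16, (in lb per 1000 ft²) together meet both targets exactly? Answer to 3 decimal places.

16.667 lb diammonium phosphate, 6.250 lb product B

Let a = lb of diammonium phosphate, b = lb of product B (per 1000 ft²).
N: 0.18·a + 0·b = 3
K₂O: 0·a + 0.16·b = 1
Solving simultaneously: a = 16.6667, b = 6.25.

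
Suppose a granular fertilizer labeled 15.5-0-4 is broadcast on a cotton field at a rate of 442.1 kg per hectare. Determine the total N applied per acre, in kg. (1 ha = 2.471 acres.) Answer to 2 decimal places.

27.73 kg N per acre

nitrogen per hectare = 442.1 × 15.5% = 68.5255 kg.
Convert to per acre: 68.5255 × 0.404694 = 27.7319 kg.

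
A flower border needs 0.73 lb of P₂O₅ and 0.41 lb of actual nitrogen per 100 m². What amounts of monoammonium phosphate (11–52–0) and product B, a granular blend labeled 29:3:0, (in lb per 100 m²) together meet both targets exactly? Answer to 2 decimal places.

With a, b = lb per 100 m² of monoammonium phosphate and product B:
P₂O₅: 0.52·a + 0.03·b = 0.73
N: 0.11·a + 0.29·b = 0.41
From row1: a = (0.73 − 0.03·b) / 0.52.
Into row2: 0.11·(0.73 − 0.03·b)/0.52 + 0.29·b = 0.41 → b = 0.901017, a = 1.35186.

1.35 lb monoammonium phosphate, 0.90 lb product B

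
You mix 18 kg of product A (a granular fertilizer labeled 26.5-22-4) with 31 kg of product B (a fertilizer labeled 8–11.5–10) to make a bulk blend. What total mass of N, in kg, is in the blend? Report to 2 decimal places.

N mass = 26.5%×18 + 8%×31 = 7.25 kg.

7.25 kg N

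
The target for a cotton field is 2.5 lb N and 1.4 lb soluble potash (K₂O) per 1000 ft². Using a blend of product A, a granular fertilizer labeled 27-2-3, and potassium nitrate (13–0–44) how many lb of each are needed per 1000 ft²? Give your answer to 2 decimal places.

Per-1000 ft² balance (a = product A, b = potassium nitrate):
N: 0.27·a + 0.13·b = 2.5
K₂O: 0.03·a + 0.44·b = 1.4
Eliminate b: (row1) − 0.13/0.44·(row2) → 0.261136·a = 2.08636, so a = 7.98956.
Then b = (1.4 − 0.03·7.98956) / 0.44 = 2.63708.

7.99 lb product A, 2.64 lb potassium nitrate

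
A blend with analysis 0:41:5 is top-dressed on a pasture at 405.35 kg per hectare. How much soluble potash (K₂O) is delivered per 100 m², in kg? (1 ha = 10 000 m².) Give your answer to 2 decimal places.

K₂O per hectare = 405.35 × 5% = 20.2675 kg.
Convert to per 100 m²: 20.2675 × 0.01 = 0.202675 kg.

0.20 kg K₂O per hundred sq m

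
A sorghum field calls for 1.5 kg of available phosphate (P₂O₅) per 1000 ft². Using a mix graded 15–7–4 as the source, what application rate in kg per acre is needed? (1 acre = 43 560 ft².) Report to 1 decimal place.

933.4 kg of product per acre

Product per 1000 ft² = 1.5 / 7% = 21.4286 kg.
Convert to per acre: 21.4286 × 43.56 = 933.429 kg.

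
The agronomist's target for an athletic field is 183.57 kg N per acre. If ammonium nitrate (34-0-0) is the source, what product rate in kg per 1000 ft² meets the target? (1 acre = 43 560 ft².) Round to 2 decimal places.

12.39 kg of product per thousand sq ft

Product per acre = 183.57 / 34% = 539.912 kg.
Convert to per 1000 ft²: 539.912 × 0.0229568 = 12.3947 kg.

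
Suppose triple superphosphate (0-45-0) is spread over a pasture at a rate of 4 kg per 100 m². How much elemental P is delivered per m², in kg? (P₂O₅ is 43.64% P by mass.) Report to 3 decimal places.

P₂O₅ per 100 m² = 4 × 45% = 1.8 kg.
Elemental P = 1.8 × 0.4364 = 0.78552 kg per 100 m².
Convert to per m²: 0.78552 × 0.01 = 0.0078552 kg.

0.008 kg P per sq m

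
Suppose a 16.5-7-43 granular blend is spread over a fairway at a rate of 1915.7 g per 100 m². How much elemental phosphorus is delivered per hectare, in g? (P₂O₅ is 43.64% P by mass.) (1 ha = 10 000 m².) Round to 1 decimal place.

P₂O₅ per 100 m² = 1915.7 × 7% = 134.099 g.
Elemental P = 134.099 × 0.4364 = 58.5208 g per 100 m².
Convert to per hectare: 58.5208 × 100 = 5852.08 g.

5852.1 g P per hectare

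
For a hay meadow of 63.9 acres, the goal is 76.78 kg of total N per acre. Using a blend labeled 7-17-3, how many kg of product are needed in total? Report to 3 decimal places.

70089.171 kg

Product per acre = 76.78 / 7% = 1096.86 kg.
Total product = 1096.86 × 63.9 = 70089.1714 kg.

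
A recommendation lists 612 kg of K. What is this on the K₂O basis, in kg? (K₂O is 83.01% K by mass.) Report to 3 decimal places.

K₂O = 612 / 0.8301 = 737.2606 kg.

737.261 kg K₂O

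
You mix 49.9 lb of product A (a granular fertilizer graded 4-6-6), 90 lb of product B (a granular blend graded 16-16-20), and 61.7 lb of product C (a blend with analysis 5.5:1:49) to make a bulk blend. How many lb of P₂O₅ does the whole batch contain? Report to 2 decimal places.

P₂O₅ mass = 6%×49.9 + 16%×90 + 1%×61.7 = 18.011 lb.

18.01 lb P₂O₅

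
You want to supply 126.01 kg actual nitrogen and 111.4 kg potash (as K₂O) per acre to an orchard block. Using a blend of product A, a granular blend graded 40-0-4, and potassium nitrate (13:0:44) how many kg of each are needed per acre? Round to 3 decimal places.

239.827 kg product A, 231.379 kg potassium nitrate

Let a = kg of product A, b = kg of potassium nitrate (per acre).
N: 0.4·a + 0.13·b = 126.01
K₂O: 0.04·a + 0.44·b = 111.4
Eliminate b: (row1) − 0.13/0.44·(row2) → 0.388182·a = 93.0964, so a = 239.8267.
Then b = (111.4 − 0.04·239.8267) / 0.44 = 231.3794.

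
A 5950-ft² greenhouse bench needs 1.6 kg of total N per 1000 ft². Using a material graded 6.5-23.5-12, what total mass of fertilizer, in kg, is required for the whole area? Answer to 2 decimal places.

Product per 1000 ft² = 1.6 / 6.5% = 24.6154 kg.
Total product = 24.6154 × 5950 / 1000 = 146.462 kg.

146.46 kg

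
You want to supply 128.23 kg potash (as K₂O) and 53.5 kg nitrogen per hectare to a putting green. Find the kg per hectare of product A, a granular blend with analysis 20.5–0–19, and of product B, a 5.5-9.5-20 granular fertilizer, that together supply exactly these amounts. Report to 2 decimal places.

119.39 kg product A, 527.73 kg product B

With a, b = kg per hectare of product A and product B:
K₂O: 0.19·a + 0.2·b = 128.23
N: 0.205·a + 0.055·b = 53.5
Eliminate a: (row1) − 0.19/0.205·(row2) → 0.149024·b = 78.6446, so b = 527.72995.
Back-substitute: a = (128.23 − 0.2·527.72995) / 0.19 = 119.3895.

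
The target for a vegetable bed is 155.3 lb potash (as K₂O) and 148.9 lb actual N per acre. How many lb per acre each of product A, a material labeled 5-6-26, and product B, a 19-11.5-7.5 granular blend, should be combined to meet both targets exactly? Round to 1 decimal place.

401.7 lb product A, 678.0 lb product B

Let a = lb of product A, b = lb of product B (per acre).
K₂O: 0.26·a + 0.075·b = 155.3
N: 0.05·a + 0.19·b = 148.9
From row1: a = (155.3 − 0.075·b) / 0.26.
Into row2: 0.05·(155.3 − 0.075·b)/0.26 + 0.19·b = 148.9 → b = 677.963, a = 401.742.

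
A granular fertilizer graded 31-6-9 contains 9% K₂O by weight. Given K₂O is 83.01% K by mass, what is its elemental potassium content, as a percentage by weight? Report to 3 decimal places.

7.471% K

%K = 9 × 0.8301 = 7.4709%.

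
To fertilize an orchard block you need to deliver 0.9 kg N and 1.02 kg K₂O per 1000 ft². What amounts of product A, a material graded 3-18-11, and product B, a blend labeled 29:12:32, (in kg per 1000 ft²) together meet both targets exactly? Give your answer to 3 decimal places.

0.350 kg product A, 3.067 kg product B

Let a = kg of product A, b = kg of product B (per 1000 ft²).
N: 0.03·a + 0.29·b = 0.9
K₂O: 0.11·a + 0.32·b = 1.02
Eliminate a: (row1) − 0.03/0.11·(row2) → 0.202727·b = 0.621818, so b = 3.06726.
Back-substitute: a = (0.9 − 0.29·3.06726) / 0.03 = 0.349776.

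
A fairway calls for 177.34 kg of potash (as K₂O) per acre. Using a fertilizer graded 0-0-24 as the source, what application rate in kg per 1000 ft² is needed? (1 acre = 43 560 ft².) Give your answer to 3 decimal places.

Product per acre = 177.34 / 24% = 738.917 kg.
Convert to per 1000 ft²: 738.917 × 0.0229568 = 16.9632 kg.

16.963 kg of product per thousand sq ft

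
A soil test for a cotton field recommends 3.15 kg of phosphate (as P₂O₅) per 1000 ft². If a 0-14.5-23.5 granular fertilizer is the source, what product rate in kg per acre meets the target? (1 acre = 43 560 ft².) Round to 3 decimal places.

946.303 kg of product per acre

Product per 1000 ft² = 3.15 / 14.5% = 21.7241 kg.
Convert to per acre: 21.7241 × 43.56 = 946.3034 kg.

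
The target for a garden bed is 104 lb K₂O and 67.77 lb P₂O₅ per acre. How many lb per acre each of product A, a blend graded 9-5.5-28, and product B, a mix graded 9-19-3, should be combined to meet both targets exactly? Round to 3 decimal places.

Let a = lb of product A, b = lb of product B (per acre).
K₂O: 0.28·a + 0.03·b = 104
P₂O₅: 0.055·a + 0.19·b = 67.77
Eliminate b: (row1) − 0.03/0.19·(row2) → 0.271316·a = 93.2995, so a = 343.8778.
Then b = (67.77 − 0.055·343.8778) / 0.19 = 257.1406.

343.878 lb product A, 257.141 lb product B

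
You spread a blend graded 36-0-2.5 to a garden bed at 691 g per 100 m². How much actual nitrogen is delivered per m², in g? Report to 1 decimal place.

2.5 g N per sq m

nitrogen per 100 m² = 691 × 36% = 248.76 g.
Convert to per m²: 248.76 × 0.01 = 2.4876 g.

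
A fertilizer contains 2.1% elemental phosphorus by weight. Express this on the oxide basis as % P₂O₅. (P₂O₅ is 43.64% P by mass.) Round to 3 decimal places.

4.812% P₂O₅

%P₂O₅ = 2.1 / 0.4364 = 4.8121%.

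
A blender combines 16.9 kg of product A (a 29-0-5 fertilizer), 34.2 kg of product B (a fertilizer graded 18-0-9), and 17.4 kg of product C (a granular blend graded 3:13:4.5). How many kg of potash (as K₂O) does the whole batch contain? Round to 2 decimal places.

4.71 kg K₂O

K₂O mass = 5%×16.9 + 9%×34.2 + 4.5%×17.4 = 4.706 kg.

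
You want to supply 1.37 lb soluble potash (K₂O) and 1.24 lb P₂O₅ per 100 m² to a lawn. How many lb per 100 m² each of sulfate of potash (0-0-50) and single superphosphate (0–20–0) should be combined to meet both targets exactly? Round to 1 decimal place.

Per-100 m² balance (a = sulfate of potash, b = single superphosphate):
K₂O: 0.5·a + 0·b = 1.37
P₂O₅: 0·a + 0.2·b = 1.24
Solving simultaneously: a = 2.74, b = 6.2.

2.7 lb sulfate of potash, 6.2 lb single superphosphate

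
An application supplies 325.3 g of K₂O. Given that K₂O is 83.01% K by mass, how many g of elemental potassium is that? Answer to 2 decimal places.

270.03 g K

K = 325.3 × 0.8301 = 270.032 g.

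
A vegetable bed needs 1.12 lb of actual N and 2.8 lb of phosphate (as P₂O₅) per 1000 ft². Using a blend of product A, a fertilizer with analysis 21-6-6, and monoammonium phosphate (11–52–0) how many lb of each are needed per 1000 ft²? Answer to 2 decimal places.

Let a = lb of product A, b = lb of monoammonium phosphate (per 1000 ft²).
N: 0.21·a + 0.11·b = 1.12
P₂O₅: 0.06·a + 0.52·b = 2.8
Solving simultaneously: a = 2.67446, b = 5.07602.

2.67 lb product A, 5.08 lb monoammonium phosphate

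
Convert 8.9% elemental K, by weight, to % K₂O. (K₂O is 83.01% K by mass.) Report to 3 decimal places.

%K₂O = 8.9 / 0.8301 = 10.7216%.

10.722% K₂O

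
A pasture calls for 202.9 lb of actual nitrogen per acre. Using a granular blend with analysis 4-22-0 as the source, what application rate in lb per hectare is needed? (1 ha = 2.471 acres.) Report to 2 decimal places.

12534.15 lb of product per hectare

Product per acre = 202.9 / 4% = 5072.5 lb.
Convert to per hectare: 5072.5 × 2.471 = 12534.148 lb.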